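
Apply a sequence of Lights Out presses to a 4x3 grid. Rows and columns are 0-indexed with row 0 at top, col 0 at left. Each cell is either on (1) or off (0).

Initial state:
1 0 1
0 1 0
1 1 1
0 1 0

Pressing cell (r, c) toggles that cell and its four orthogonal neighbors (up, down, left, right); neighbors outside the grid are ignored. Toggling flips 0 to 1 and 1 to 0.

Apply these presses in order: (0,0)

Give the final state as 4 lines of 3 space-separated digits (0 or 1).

Answer: 0 1 1
1 1 0
1 1 1
0 1 0

Derivation:
After press 1 at (0,0):
0 1 1
1 1 0
1 1 1
0 1 0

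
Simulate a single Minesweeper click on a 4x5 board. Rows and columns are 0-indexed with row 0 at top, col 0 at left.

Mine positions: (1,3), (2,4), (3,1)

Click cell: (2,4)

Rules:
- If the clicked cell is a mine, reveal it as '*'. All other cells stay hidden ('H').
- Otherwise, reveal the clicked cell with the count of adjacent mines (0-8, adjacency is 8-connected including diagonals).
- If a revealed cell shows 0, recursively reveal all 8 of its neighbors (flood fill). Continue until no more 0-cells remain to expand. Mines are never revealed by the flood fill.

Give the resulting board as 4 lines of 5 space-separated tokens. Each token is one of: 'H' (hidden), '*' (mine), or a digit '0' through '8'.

H H H H H
H H H H H
H H H H *
H H H H H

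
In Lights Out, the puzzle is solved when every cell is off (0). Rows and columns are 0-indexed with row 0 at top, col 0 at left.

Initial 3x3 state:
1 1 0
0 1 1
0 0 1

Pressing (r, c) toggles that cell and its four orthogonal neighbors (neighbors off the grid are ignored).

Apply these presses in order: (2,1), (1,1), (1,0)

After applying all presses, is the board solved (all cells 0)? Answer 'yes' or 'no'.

After press 1 at (2,1):
1 1 0
0 0 1
1 1 0

After press 2 at (1,1):
1 0 0
1 1 0
1 0 0

After press 3 at (1,0):
0 0 0
0 0 0
0 0 0

Lights still on: 0

Answer: yes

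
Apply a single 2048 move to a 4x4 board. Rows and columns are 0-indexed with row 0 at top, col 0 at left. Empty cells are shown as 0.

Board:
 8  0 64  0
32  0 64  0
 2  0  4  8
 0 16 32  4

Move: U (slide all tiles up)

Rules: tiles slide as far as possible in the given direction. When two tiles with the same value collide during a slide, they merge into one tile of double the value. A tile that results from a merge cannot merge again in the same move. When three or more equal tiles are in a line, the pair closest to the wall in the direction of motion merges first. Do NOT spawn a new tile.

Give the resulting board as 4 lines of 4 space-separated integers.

Answer:   8  16 128   8
 32   0   4   4
  2   0  32   0
  0   0   0   0

Derivation:
Slide up:
col 0: [8, 32, 2, 0] -> [8, 32, 2, 0]
col 1: [0, 0, 0, 16] -> [16, 0, 0, 0]
col 2: [64, 64, 4, 32] -> [128, 4, 32, 0]
col 3: [0, 0, 8, 4] -> [8, 4, 0, 0]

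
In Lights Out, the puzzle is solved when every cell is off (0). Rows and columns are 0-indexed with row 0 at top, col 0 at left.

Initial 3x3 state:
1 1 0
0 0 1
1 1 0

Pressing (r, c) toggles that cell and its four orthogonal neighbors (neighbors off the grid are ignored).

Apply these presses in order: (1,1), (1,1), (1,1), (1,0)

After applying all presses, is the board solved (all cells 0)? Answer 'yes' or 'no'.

After press 1 at (1,1):
1 0 0
1 1 0
1 0 0

After press 2 at (1,1):
1 1 0
0 0 1
1 1 0

After press 3 at (1,1):
1 0 0
1 1 0
1 0 0

After press 4 at (1,0):
0 0 0
0 0 0
0 0 0

Lights still on: 0

Answer: yes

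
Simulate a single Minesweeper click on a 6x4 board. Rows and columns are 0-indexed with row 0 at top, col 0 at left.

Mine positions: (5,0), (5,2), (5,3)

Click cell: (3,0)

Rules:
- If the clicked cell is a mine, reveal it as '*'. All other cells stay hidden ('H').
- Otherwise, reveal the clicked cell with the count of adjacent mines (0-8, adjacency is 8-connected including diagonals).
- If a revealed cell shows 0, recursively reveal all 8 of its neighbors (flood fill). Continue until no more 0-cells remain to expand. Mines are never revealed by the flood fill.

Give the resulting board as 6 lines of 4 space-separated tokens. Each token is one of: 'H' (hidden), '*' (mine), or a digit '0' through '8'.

0 0 0 0
0 0 0 0
0 0 0 0
0 0 0 0
1 2 2 2
H H H H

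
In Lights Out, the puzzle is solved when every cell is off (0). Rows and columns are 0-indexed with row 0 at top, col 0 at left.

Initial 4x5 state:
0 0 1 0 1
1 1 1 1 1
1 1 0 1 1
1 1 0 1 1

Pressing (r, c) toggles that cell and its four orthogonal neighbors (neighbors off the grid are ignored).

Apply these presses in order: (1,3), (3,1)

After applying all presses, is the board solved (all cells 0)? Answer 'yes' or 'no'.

After press 1 at (1,3):
0 0 1 1 1
1 1 0 0 0
1 1 0 0 1
1 1 0 1 1

After press 2 at (3,1):
0 0 1 1 1
1 1 0 0 0
1 0 0 0 1
0 0 1 1 1

Lights still on: 10

Answer: no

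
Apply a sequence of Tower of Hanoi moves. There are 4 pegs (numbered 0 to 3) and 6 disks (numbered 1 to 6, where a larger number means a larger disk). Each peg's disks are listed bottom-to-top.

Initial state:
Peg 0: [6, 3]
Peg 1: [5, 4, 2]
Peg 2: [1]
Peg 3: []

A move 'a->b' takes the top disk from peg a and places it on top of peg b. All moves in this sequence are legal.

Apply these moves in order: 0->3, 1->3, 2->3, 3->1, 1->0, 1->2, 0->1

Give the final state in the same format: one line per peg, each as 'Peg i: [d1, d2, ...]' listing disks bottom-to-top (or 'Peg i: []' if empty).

Answer: Peg 0: [6]
Peg 1: [5, 1]
Peg 2: [4]
Peg 3: [3, 2]

Derivation:
After move 1 (0->3):
Peg 0: [6]
Peg 1: [5, 4, 2]
Peg 2: [1]
Peg 3: [3]

After move 2 (1->3):
Peg 0: [6]
Peg 1: [5, 4]
Peg 2: [1]
Peg 3: [3, 2]

After move 3 (2->3):
Peg 0: [6]
Peg 1: [5, 4]
Peg 2: []
Peg 3: [3, 2, 1]

After move 4 (3->1):
Peg 0: [6]
Peg 1: [5, 4, 1]
Peg 2: []
Peg 3: [3, 2]

After move 5 (1->0):
Peg 0: [6, 1]
Peg 1: [5, 4]
Peg 2: []
Peg 3: [3, 2]

After move 6 (1->2):
Peg 0: [6, 1]
Peg 1: [5]
Peg 2: [4]
Peg 3: [3, 2]

After move 7 (0->1):
Peg 0: [6]
Peg 1: [5, 1]
Peg 2: [4]
Peg 3: [3, 2]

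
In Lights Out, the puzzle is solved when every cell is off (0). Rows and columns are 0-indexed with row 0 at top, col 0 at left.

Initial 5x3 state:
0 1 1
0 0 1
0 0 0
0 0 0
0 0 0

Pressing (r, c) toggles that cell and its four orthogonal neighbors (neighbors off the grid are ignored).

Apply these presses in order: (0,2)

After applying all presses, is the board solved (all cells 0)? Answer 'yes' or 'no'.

Answer: yes

Derivation:
After press 1 at (0,2):
0 0 0
0 0 0
0 0 0
0 0 0
0 0 0

Lights still on: 0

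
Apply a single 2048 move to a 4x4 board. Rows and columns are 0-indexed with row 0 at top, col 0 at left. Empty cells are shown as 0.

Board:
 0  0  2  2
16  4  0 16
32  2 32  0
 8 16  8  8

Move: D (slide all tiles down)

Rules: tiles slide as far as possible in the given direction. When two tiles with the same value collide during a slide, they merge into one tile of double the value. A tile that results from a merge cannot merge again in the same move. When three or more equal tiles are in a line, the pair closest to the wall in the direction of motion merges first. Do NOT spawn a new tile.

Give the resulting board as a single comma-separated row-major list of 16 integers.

Slide down:
col 0: [0, 16, 32, 8] -> [0, 16, 32, 8]
col 1: [0, 4, 2, 16] -> [0, 4, 2, 16]
col 2: [2, 0, 32, 8] -> [0, 2, 32, 8]
col 3: [2, 16, 0, 8] -> [0, 2, 16, 8]

Answer: 0, 0, 0, 0, 16, 4, 2, 2, 32, 2, 32, 16, 8, 16, 8, 8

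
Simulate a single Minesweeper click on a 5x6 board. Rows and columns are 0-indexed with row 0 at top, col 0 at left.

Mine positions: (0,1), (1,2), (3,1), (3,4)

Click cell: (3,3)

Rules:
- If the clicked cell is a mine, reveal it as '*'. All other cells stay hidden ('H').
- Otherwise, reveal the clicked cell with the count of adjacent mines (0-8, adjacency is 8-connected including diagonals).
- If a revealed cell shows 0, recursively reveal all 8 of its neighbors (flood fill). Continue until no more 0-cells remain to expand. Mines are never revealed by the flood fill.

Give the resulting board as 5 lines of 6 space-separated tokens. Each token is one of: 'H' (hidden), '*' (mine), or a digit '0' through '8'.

H H H H H H
H H H H H H
H H H H H H
H H H 1 H H
H H H H H H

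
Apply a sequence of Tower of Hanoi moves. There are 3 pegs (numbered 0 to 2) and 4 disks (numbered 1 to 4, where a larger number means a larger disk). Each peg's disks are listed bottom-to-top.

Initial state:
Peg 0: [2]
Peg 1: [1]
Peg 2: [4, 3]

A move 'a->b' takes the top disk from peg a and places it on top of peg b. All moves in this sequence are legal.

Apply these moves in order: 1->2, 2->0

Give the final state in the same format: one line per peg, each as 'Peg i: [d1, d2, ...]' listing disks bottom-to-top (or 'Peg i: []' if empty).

After move 1 (1->2):
Peg 0: [2]
Peg 1: []
Peg 2: [4, 3, 1]

After move 2 (2->0):
Peg 0: [2, 1]
Peg 1: []
Peg 2: [4, 3]

Answer: Peg 0: [2, 1]
Peg 1: []
Peg 2: [4, 3]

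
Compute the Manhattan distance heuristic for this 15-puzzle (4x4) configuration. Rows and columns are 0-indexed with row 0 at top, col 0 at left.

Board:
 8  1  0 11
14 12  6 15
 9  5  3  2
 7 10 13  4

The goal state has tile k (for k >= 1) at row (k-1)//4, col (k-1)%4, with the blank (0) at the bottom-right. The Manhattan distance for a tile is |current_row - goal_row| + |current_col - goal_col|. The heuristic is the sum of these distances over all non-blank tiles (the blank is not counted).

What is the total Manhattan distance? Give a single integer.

Tile 8: at (0,0), goal (1,3), distance |0-1|+|0-3| = 4
Tile 1: at (0,1), goal (0,0), distance |0-0|+|1-0| = 1
Tile 11: at (0,3), goal (2,2), distance |0-2|+|3-2| = 3
Tile 14: at (1,0), goal (3,1), distance |1-3|+|0-1| = 3
Tile 12: at (1,1), goal (2,3), distance |1-2|+|1-3| = 3
Tile 6: at (1,2), goal (1,1), distance |1-1|+|2-1| = 1
Tile 15: at (1,3), goal (3,2), distance |1-3|+|3-2| = 3
Tile 9: at (2,0), goal (2,0), distance |2-2|+|0-0| = 0
Tile 5: at (2,1), goal (1,0), distance |2-1|+|1-0| = 2
Tile 3: at (2,2), goal (0,2), distance |2-0|+|2-2| = 2
Tile 2: at (2,3), goal (0,1), distance |2-0|+|3-1| = 4
Tile 7: at (3,0), goal (1,2), distance |3-1|+|0-2| = 4
Tile 10: at (3,1), goal (2,1), distance |3-2|+|1-1| = 1
Tile 13: at (3,2), goal (3,0), distance |3-3|+|2-0| = 2
Tile 4: at (3,3), goal (0,3), distance |3-0|+|3-3| = 3
Sum: 4 + 1 + 3 + 3 + 3 + 1 + 3 + 0 + 2 + 2 + 4 + 4 + 1 + 2 + 3 = 36

Answer: 36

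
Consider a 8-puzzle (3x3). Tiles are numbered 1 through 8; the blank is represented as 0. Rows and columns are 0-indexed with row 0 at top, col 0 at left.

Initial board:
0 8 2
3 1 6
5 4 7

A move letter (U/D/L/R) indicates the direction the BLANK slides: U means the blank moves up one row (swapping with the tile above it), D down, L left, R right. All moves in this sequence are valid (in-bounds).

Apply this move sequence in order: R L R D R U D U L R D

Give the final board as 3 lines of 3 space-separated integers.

Answer: 8 1 2
3 6 0
5 4 7

Derivation:
After move 1 (R):
8 0 2
3 1 6
5 4 7

After move 2 (L):
0 8 2
3 1 6
5 4 7

After move 3 (R):
8 0 2
3 1 6
5 4 7

After move 4 (D):
8 1 2
3 0 6
5 4 7

After move 5 (R):
8 1 2
3 6 0
5 4 7

After move 6 (U):
8 1 0
3 6 2
5 4 7

After move 7 (D):
8 1 2
3 6 0
5 4 7

After move 8 (U):
8 1 0
3 6 2
5 4 7

After move 9 (L):
8 0 1
3 6 2
5 4 7

After move 10 (R):
8 1 0
3 6 2
5 4 7

After move 11 (D):
8 1 2
3 6 0
5 4 7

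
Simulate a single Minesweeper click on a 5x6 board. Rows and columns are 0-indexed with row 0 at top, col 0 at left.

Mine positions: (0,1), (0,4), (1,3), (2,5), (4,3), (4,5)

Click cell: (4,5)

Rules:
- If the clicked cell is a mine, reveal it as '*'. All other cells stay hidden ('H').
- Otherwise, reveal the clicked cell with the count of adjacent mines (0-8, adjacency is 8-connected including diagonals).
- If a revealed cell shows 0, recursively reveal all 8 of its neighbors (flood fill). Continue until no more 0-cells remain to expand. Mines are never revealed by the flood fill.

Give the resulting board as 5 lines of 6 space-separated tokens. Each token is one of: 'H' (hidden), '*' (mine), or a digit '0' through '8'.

H H H H H H
H H H H H H
H H H H H H
H H H H H H
H H H H H *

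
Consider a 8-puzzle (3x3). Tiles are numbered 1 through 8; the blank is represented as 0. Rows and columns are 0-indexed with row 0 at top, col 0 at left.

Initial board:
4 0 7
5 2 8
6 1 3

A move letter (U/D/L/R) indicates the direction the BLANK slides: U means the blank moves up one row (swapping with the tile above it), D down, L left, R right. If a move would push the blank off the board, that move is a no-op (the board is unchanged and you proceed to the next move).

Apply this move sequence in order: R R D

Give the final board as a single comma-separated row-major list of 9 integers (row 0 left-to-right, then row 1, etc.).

Answer: 4, 7, 8, 5, 2, 0, 6, 1, 3

Derivation:
After move 1 (R):
4 7 0
5 2 8
6 1 3

After move 2 (R):
4 7 0
5 2 8
6 1 3

After move 3 (D):
4 7 8
5 2 0
6 1 3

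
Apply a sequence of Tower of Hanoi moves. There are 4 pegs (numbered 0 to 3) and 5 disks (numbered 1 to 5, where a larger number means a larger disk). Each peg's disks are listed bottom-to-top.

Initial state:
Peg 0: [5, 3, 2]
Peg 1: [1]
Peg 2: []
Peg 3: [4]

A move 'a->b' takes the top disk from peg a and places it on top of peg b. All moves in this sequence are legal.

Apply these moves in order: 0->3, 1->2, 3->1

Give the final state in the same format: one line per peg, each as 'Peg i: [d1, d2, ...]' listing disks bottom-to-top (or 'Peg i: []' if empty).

After move 1 (0->3):
Peg 0: [5, 3]
Peg 1: [1]
Peg 2: []
Peg 3: [4, 2]

After move 2 (1->2):
Peg 0: [5, 3]
Peg 1: []
Peg 2: [1]
Peg 3: [4, 2]

After move 3 (3->1):
Peg 0: [5, 3]
Peg 1: [2]
Peg 2: [1]
Peg 3: [4]

Answer: Peg 0: [5, 3]
Peg 1: [2]
Peg 2: [1]
Peg 3: [4]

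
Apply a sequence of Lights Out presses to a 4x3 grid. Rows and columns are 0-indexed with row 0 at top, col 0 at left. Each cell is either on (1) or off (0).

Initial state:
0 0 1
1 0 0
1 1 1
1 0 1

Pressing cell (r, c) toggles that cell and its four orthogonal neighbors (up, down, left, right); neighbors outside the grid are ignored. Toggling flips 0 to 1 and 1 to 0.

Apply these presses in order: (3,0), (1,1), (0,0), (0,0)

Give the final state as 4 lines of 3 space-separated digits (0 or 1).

Answer: 0 1 1
0 1 1
0 0 1
0 1 1

Derivation:
After press 1 at (3,0):
0 0 1
1 0 0
0 1 1
0 1 1

After press 2 at (1,1):
0 1 1
0 1 1
0 0 1
0 1 1

After press 3 at (0,0):
1 0 1
1 1 1
0 0 1
0 1 1

After press 4 at (0,0):
0 1 1
0 1 1
0 0 1
0 1 1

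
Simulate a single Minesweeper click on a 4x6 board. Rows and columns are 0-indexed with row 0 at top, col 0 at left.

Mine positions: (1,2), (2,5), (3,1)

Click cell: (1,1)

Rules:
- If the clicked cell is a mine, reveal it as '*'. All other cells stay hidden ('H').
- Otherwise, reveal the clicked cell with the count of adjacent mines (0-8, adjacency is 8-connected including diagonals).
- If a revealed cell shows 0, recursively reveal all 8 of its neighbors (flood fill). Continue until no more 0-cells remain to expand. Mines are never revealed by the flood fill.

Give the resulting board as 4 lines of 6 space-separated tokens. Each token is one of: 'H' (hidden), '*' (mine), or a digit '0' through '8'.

H H H H H H
H 1 H H H H
H H H H H H
H H H H H H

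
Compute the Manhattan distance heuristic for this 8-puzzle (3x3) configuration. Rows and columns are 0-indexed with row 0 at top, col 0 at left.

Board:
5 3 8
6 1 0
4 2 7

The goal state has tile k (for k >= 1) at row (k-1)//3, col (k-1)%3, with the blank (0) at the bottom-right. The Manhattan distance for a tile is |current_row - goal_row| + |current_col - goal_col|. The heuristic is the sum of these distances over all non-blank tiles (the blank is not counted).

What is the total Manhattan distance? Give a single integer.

Tile 5: at (0,0), goal (1,1), distance |0-1|+|0-1| = 2
Tile 3: at (0,1), goal (0,2), distance |0-0|+|1-2| = 1
Tile 8: at (0,2), goal (2,1), distance |0-2|+|2-1| = 3
Tile 6: at (1,0), goal (1,2), distance |1-1|+|0-2| = 2
Tile 1: at (1,1), goal (0,0), distance |1-0|+|1-0| = 2
Tile 4: at (2,0), goal (1,0), distance |2-1|+|0-0| = 1
Tile 2: at (2,1), goal (0,1), distance |2-0|+|1-1| = 2
Tile 7: at (2,2), goal (2,0), distance |2-2|+|2-0| = 2
Sum: 2 + 1 + 3 + 2 + 2 + 1 + 2 + 2 = 15

Answer: 15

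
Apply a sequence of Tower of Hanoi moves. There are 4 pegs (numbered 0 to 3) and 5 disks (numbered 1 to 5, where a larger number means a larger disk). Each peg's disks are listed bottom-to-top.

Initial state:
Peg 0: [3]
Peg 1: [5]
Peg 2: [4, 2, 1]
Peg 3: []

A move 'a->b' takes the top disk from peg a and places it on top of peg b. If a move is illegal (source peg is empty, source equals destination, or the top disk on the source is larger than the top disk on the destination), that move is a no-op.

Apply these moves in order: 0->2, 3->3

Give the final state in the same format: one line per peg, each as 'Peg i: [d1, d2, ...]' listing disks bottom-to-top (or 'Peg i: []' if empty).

After move 1 (0->2):
Peg 0: [3]
Peg 1: [5]
Peg 2: [4, 2, 1]
Peg 3: []

After move 2 (3->3):
Peg 0: [3]
Peg 1: [5]
Peg 2: [4, 2, 1]
Peg 3: []

Answer: Peg 0: [3]
Peg 1: [5]
Peg 2: [4, 2, 1]
Peg 3: []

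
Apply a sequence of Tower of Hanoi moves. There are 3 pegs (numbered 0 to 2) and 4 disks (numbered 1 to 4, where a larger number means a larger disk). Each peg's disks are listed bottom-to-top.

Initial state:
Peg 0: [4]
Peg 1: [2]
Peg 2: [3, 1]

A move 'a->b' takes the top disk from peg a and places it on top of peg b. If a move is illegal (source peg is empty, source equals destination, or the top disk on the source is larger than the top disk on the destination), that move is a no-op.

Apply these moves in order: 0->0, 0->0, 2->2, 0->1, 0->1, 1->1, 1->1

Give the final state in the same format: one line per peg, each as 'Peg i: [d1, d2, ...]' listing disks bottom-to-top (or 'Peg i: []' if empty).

Answer: Peg 0: [4]
Peg 1: [2]
Peg 2: [3, 1]

Derivation:
After move 1 (0->0):
Peg 0: [4]
Peg 1: [2]
Peg 2: [3, 1]

After move 2 (0->0):
Peg 0: [4]
Peg 1: [2]
Peg 2: [3, 1]

After move 3 (2->2):
Peg 0: [4]
Peg 1: [2]
Peg 2: [3, 1]

After move 4 (0->1):
Peg 0: [4]
Peg 1: [2]
Peg 2: [3, 1]

After move 5 (0->1):
Peg 0: [4]
Peg 1: [2]
Peg 2: [3, 1]

After move 6 (1->1):
Peg 0: [4]
Peg 1: [2]
Peg 2: [3, 1]

After move 7 (1->1):
Peg 0: [4]
Peg 1: [2]
Peg 2: [3, 1]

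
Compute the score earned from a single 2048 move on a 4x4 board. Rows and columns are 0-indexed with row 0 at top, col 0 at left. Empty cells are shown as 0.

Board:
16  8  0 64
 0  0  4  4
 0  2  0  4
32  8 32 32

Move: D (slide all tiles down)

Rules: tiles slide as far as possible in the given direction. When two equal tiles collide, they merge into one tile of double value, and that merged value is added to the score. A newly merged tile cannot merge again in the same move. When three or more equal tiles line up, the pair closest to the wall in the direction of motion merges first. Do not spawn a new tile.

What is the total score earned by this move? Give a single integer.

Slide down:
col 0: [16, 0, 0, 32] -> [0, 0, 16, 32]  score +0 (running 0)
col 1: [8, 0, 2, 8] -> [0, 8, 2, 8]  score +0 (running 0)
col 2: [0, 4, 0, 32] -> [0, 0, 4, 32]  score +0 (running 0)
col 3: [64, 4, 4, 32] -> [0, 64, 8, 32]  score +8 (running 8)
Board after move:
 0  0  0  0
 0  8  0 64
16  2  4  8
32  8 32 32

Answer: 8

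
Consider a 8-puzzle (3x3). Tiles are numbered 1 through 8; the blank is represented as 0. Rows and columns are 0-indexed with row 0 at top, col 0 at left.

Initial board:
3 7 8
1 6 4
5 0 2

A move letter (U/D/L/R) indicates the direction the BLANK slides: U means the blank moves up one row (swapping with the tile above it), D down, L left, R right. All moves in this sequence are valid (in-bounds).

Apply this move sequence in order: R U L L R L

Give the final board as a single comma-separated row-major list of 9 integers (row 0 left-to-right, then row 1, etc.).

After move 1 (R):
3 7 8
1 6 4
5 2 0

After move 2 (U):
3 7 8
1 6 0
5 2 4

After move 3 (L):
3 7 8
1 0 6
5 2 4

After move 4 (L):
3 7 8
0 1 6
5 2 4

After move 5 (R):
3 7 8
1 0 6
5 2 4

After move 6 (L):
3 7 8
0 1 6
5 2 4

Answer: 3, 7, 8, 0, 1, 6, 5, 2, 4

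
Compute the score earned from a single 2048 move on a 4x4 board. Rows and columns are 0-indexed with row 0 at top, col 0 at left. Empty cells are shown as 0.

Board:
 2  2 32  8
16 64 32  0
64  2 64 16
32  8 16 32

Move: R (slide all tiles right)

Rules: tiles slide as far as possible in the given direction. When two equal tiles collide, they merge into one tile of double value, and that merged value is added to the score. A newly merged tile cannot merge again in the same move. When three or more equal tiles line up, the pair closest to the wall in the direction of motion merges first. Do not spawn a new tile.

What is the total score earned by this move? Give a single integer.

Slide right:
row 0: [2, 2, 32, 8] -> [0, 4, 32, 8]  score +4 (running 4)
row 1: [16, 64, 32, 0] -> [0, 16, 64, 32]  score +0 (running 4)
row 2: [64, 2, 64, 16] -> [64, 2, 64, 16]  score +0 (running 4)
row 3: [32, 8, 16, 32] -> [32, 8, 16, 32]  score +0 (running 4)
Board after move:
 0  4 32  8
 0 16 64 32
64  2 64 16
32  8 16 32

Answer: 4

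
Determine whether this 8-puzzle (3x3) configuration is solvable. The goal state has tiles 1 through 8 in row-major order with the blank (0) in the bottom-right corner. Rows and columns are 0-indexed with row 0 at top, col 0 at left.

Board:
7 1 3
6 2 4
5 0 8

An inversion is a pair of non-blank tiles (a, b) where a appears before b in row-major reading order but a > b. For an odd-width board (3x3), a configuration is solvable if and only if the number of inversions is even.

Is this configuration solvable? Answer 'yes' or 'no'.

Answer: yes

Derivation:
Inversions (pairs i<j in row-major order where tile[i] > tile[j] > 0): 10
10 is even, so the puzzle is solvable.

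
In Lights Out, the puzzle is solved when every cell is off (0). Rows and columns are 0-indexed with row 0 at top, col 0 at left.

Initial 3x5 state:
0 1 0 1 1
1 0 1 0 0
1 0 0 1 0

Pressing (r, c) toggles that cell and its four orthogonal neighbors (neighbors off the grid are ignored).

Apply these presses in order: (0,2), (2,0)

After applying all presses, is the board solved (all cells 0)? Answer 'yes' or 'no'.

After press 1 at (0,2):
0 0 1 0 1
1 0 0 0 0
1 0 0 1 0

After press 2 at (2,0):
0 0 1 0 1
0 0 0 0 0
0 1 0 1 0

Lights still on: 4

Answer: no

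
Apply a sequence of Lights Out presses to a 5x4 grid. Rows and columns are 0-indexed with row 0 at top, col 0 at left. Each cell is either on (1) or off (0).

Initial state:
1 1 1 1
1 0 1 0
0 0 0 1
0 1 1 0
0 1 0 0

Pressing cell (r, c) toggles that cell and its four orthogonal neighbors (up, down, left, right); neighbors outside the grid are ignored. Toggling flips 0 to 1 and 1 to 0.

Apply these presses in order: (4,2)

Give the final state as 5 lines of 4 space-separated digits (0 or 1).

After press 1 at (4,2):
1 1 1 1
1 0 1 0
0 0 0 1
0 1 0 0
0 0 1 1

Answer: 1 1 1 1
1 0 1 0
0 0 0 1
0 1 0 0
0 0 1 1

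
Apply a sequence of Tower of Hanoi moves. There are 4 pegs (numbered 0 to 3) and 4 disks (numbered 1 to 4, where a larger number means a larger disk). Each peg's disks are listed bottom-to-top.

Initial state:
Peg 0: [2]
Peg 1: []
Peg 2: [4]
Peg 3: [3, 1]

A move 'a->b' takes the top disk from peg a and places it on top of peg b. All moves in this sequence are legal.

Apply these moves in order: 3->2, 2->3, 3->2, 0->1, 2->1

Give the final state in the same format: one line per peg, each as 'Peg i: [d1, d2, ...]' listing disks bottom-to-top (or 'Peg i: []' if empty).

Answer: Peg 0: []
Peg 1: [2, 1]
Peg 2: [4]
Peg 3: [3]

Derivation:
After move 1 (3->2):
Peg 0: [2]
Peg 1: []
Peg 2: [4, 1]
Peg 3: [3]

After move 2 (2->3):
Peg 0: [2]
Peg 1: []
Peg 2: [4]
Peg 3: [3, 1]

After move 3 (3->2):
Peg 0: [2]
Peg 1: []
Peg 2: [4, 1]
Peg 3: [3]

After move 4 (0->1):
Peg 0: []
Peg 1: [2]
Peg 2: [4, 1]
Peg 3: [3]

After move 5 (2->1):
Peg 0: []
Peg 1: [2, 1]
Peg 2: [4]
Peg 3: [3]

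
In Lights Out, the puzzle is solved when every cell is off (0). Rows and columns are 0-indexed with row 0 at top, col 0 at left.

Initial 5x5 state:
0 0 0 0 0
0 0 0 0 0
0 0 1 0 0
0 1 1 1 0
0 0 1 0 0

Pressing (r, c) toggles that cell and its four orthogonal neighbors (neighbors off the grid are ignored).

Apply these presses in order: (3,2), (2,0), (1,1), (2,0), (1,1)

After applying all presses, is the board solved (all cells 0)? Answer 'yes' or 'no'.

After press 1 at (3,2):
0 0 0 0 0
0 0 0 0 0
0 0 0 0 0
0 0 0 0 0
0 0 0 0 0

After press 2 at (2,0):
0 0 0 0 0
1 0 0 0 0
1 1 0 0 0
1 0 0 0 0
0 0 0 0 0

After press 3 at (1,1):
0 1 0 0 0
0 1 1 0 0
1 0 0 0 0
1 0 0 0 0
0 0 0 0 0

After press 4 at (2,0):
0 1 0 0 0
1 1 1 0 0
0 1 0 0 0
0 0 0 0 0
0 0 0 0 0

After press 5 at (1,1):
0 0 0 0 0
0 0 0 0 0
0 0 0 0 0
0 0 0 0 0
0 0 0 0 0

Lights still on: 0

Answer: yes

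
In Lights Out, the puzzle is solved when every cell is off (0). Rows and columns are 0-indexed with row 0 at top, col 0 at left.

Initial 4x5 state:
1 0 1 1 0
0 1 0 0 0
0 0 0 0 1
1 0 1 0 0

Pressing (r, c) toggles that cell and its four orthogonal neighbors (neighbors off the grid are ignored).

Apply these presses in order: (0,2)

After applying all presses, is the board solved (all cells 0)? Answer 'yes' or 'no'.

After press 1 at (0,2):
1 1 0 0 0
0 1 1 0 0
0 0 0 0 1
1 0 1 0 0

Lights still on: 7

Answer: no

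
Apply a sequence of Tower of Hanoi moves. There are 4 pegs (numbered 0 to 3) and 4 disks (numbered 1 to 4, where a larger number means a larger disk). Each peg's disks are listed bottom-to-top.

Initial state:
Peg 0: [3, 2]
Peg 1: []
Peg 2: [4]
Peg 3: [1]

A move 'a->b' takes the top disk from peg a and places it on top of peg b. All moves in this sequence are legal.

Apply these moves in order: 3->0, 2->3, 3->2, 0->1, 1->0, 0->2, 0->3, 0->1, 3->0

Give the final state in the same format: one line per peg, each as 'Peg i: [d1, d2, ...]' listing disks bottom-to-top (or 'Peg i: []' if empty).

Answer: Peg 0: [2]
Peg 1: [3]
Peg 2: [4, 1]
Peg 3: []

Derivation:
After move 1 (3->0):
Peg 0: [3, 2, 1]
Peg 1: []
Peg 2: [4]
Peg 3: []

After move 2 (2->3):
Peg 0: [3, 2, 1]
Peg 1: []
Peg 2: []
Peg 3: [4]

After move 3 (3->2):
Peg 0: [3, 2, 1]
Peg 1: []
Peg 2: [4]
Peg 3: []

After move 4 (0->1):
Peg 0: [3, 2]
Peg 1: [1]
Peg 2: [4]
Peg 3: []

After move 5 (1->0):
Peg 0: [3, 2, 1]
Peg 1: []
Peg 2: [4]
Peg 3: []

After move 6 (0->2):
Peg 0: [3, 2]
Peg 1: []
Peg 2: [4, 1]
Peg 3: []

After move 7 (0->3):
Peg 0: [3]
Peg 1: []
Peg 2: [4, 1]
Peg 3: [2]

After move 8 (0->1):
Peg 0: []
Peg 1: [3]
Peg 2: [4, 1]
Peg 3: [2]

After move 9 (3->0):
Peg 0: [2]
Peg 1: [3]
Peg 2: [4, 1]
Peg 3: []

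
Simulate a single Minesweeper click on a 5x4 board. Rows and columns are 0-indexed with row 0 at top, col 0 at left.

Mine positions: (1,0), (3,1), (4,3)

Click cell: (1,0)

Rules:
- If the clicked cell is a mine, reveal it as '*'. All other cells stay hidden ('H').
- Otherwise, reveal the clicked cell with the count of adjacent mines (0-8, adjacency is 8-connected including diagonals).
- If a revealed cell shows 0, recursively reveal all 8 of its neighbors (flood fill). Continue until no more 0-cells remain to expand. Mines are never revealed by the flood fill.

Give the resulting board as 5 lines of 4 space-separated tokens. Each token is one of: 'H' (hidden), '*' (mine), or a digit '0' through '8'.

H H H H
* H H H
H H H H
H H H H
H H H H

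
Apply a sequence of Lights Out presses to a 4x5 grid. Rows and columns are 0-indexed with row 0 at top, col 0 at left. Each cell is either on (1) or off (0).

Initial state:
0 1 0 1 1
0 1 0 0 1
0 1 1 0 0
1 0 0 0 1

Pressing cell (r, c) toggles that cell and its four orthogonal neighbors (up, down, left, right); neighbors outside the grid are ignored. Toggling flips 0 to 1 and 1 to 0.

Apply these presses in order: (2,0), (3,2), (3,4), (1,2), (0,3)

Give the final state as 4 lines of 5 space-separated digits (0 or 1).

Answer: 0 1 0 0 0
1 0 1 0 1
1 0 1 0 1
0 1 1 0 0

Derivation:
After press 1 at (2,0):
0 1 0 1 1
1 1 0 0 1
1 0 1 0 0
0 0 0 0 1

After press 2 at (3,2):
0 1 0 1 1
1 1 0 0 1
1 0 0 0 0
0 1 1 1 1

After press 3 at (3,4):
0 1 0 1 1
1 1 0 0 1
1 0 0 0 1
0 1 1 0 0

After press 4 at (1,2):
0 1 1 1 1
1 0 1 1 1
1 0 1 0 1
0 1 1 0 0

After press 5 at (0,3):
0 1 0 0 0
1 0 1 0 1
1 0 1 0 1
0 1 1 0 0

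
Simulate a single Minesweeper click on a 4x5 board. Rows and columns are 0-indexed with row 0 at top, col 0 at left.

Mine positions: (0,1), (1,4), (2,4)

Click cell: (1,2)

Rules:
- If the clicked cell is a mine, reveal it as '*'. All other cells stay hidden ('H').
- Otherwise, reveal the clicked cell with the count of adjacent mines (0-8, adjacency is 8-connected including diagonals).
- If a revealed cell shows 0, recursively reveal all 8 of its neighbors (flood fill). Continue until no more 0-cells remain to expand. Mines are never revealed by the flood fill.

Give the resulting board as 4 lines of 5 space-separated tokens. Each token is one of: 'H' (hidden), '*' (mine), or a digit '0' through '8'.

H H H H H
H H 1 H H
H H H H H
H H H H H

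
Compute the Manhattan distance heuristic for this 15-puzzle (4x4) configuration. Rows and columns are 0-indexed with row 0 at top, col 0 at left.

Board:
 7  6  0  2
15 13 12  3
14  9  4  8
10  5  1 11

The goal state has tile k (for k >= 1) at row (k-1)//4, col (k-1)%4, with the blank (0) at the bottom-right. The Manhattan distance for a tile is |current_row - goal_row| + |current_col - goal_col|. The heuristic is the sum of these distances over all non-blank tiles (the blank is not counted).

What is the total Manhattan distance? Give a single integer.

Tile 7: at (0,0), goal (1,2), distance |0-1|+|0-2| = 3
Tile 6: at (0,1), goal (1,1), distance |0-1|+|1-1| = 1
Tile 2: at (0,3), goal (0,1), distance |0-0|+|3-1| = 2
Tile 15: at (1,0), goal (3,2), distance |1-3|+|0-2| = 4
Tile 13: at (1,1), goal (3,0), distance |1-3|+|1-0| = 3
Tile 12: at (1,2), goal (2,3), distance |1-2|+|2-3| = 2
Tile 3: at (1,3), goal (0,2), distance |1-0|+|3-2| = 2
Tile 14: at (2,0), goal (3,1), distance |2-3|+|0-1| = 2
Tile 9: at (2,1), goal (2,0), distance |2-2|+|1-0| = 1
Tile 4: at (2,2), goal (0,3), distance |2-0|+|2-3| = 3
Tile 8: at (2,3), goal (1,3), distance |2-1|+|3-3| = 1
Tile 10: at (3,0), goal (2,1), distance |3-2|+|0-1| = 2
Tile 5: at (3,1), goal (1,0), distance |3-1|+|1-0| = 3
Tile 1: at (3,2), goal (0,0), distance |3-0|+|2-0| = 5
Tile 11: at (3,3), goal (2,2), distance |3-2|+|3-2| = 2
Sum: 3 + 1 + 2 + 4 + 3 + 2 + 2 + 2 + 1 + 3 + 1 + 2 + 3 + 5 + 2 = 36

Answer: 36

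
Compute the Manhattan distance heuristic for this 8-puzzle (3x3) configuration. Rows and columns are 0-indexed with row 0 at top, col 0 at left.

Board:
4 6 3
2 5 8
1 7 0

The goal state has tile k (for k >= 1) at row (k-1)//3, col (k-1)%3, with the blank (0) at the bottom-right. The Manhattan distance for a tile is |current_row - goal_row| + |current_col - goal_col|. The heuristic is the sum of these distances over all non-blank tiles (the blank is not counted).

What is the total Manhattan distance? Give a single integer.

Tile 4: (0,0)->(1,0) = 1
Tile 6: (0,1)->(1,2) = 2
Tile 3: (0,2)->(0,2) = 0
Tile 2: (1,0)->(0,1) = 2
Tile 5: (1,1)->(1,1) = 0
Tile 8: (1,2)->(2,1) = 2
Tile 1: (2,0)->(0,0) = 2
Tile 7: (2,1)->(2,0) = 1
Sum: 1 + 2 + 0 + 2 + 0 + 2 + 2 + 1 = 10

Answer: 10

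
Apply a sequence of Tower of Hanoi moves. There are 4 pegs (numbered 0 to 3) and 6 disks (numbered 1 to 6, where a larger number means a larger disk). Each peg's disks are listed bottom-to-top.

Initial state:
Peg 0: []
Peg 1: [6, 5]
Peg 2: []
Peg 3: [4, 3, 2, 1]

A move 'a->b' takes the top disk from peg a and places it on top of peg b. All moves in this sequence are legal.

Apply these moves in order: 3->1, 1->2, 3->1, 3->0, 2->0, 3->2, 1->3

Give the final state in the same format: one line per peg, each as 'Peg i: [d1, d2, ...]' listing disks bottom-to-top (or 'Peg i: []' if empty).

Answer: Peg 0: [3, 1]
Peg 1: [6, 5]
Peg 2: [4]
Peg 3: [2]

Derivation:
After move 1 (3->1):
Peg 0: []
Peg 1: [6, 5, 1]
Peg 2: []
Peg 3: [4, 3, 2]

After move 2 (1->2):
Peg 0: []
Peg 1: [6, 5]
Peg 2: [1]
Peg 3: [4, 3, 2]

After move 3 (3->1):
Peg 0: []
Peg 1: [6, 5, 2]
Peg 2: [1]
Peg 3: [4, 3]

After move 4 (3->0):
Peg 0: [3]
Peg 1: [6, 5, 2]
Peg 2: [1]
Peg 3: [4]

After move 5 (2->0):
Peg 0: [3, 1]
Peg 1: [6, 5, 2]
Peg 2: []
Peg 3: [4]

After move 6 (3->2):
Peg 0: [3, 1]
Peg 1: [6, 5, 2]
Peg 2: [4]
Peg 3: []

After move 7 (1->3):
Peg 0: [3, 1]
Peg 1: [6, 5]
Peg 2: [4]
Peg 3: [2]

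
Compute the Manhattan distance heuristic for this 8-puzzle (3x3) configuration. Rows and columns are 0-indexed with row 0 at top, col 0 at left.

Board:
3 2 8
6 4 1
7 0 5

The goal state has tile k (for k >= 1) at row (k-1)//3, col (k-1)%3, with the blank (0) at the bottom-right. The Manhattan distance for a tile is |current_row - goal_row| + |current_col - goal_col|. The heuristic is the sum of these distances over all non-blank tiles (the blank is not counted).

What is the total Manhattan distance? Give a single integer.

Tile 3: at (0,0), goal (0,2), distance |0-0|+|0-2| = 2
Tile 2: at (0,1), goal (0,1), distance |0-0|+|1-1| = 0
Tile 8: at (0,2), goal (2,1), distance |0-2|+|2-1| = 3
Tile 6: at (1,0), goal (1,2), distance |1-1|+|0-2| = 2
Tile 4: at (1,1), goal (1,0), distance |1-1|+|1-0| = 1
Tile 1: at (1,2), goal (0,0), distance |1-0|+|2-0| = 3
Tile 7: at (2,0), goal (2,0), distance |2-2|+|0-0| = 0
Tile 5: at (2,2), goal (1,1), distance |2-1|+|2-1| = 2
Sum: 2 + 0 + 3 + 2 + 1 + 3 + 0 + 2 = 13

Answer: 13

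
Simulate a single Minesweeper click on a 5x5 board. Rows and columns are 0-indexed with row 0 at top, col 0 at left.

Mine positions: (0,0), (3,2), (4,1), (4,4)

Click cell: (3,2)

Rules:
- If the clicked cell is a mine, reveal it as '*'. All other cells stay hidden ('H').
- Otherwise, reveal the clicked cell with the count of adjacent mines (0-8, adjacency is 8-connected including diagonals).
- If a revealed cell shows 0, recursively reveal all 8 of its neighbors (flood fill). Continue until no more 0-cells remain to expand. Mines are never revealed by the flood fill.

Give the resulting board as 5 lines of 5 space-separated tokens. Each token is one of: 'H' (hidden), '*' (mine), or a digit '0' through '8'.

H H H H H
H H H H H
H H H H H
H H * H H
H H H H H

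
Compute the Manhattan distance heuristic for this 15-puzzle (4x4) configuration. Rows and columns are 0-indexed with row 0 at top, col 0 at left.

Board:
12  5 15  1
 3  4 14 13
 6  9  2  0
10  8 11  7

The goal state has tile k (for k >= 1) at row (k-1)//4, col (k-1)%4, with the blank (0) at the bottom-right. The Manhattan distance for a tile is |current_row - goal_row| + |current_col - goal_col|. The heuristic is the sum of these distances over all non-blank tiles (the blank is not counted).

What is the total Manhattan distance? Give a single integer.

Answer: 43

Derivation:
Tile 12: (0,0)->(2,3) = 5
Tile 5: (0,1)->(1,0) = 2
Tile 15: (0,2)->(3,2) = 3
Tile 1: (0,3)->(0,0) = 3
Tile 3: (1,0)->(0,2) = 3
Tile 4: (1,1)->(0,3) = 3
Tile 14: (1,2)->(3,1) = 3
Tile 13: (1,3)->(3,0) = 5
Tile 6: (2,0)->(1,1) = 2
Tile 9: (2,1)->(2,0) = 1
Tile 2: (2,2)->(0,1) = 3
Tile 10: (3,0)->(2,1) = 2
Tile 8: (3,1)->(1,3) = 4
Tile 11: (3,2)->(2,2) = 1
Tile 7: (3,3)->(1,2) = 3
Sum: 5 + 2 + 3 + 3 + 3 + 3 + 3 + 5 + 2 + 1 + 3 + 2 + 4 + 1 + 3 = 43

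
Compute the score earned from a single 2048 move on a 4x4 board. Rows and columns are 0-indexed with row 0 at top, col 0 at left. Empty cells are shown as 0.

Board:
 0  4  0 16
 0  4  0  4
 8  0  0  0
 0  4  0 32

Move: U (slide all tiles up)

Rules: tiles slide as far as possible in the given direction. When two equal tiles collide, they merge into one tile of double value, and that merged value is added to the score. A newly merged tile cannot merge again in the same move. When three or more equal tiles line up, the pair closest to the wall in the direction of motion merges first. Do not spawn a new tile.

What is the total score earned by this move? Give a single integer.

Slide up:
col 0: [0, 0, 8, 0] -> [8, 0, 0, 0]  score +0 (running 0)
col 1: [4, 4, 0, 4] -> [8, 4, 0, 0]  score +8 (running 8)
col 2: [0, 0, 0, 0] -> [0, 0, 0, 0]  score +0 (running 8)
col 3: [16, 4, 0, 32] -> [16, 4, 32, 0]  score +0 (running 8)
Board after move:
 8  8  0 16
 0  4  0  4
 0  0  0 32
 0  0  0  0

Answer: 8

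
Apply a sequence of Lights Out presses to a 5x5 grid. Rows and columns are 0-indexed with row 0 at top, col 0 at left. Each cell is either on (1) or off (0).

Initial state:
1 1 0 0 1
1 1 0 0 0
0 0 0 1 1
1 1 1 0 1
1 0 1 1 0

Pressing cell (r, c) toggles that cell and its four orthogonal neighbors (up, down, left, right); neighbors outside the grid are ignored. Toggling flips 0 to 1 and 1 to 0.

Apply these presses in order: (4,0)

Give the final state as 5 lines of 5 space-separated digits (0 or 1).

After press 1 at (4,0):
1 1 0 0 1
1 1 0 0 0
0 0 0 1 1
0 1 1 0 1
0 1 1 1 0

Answer: 1 1 0 0 1
1 1 0 0 0
0 0 0 1 1
0 1 1 0 1
0 1 1 1 0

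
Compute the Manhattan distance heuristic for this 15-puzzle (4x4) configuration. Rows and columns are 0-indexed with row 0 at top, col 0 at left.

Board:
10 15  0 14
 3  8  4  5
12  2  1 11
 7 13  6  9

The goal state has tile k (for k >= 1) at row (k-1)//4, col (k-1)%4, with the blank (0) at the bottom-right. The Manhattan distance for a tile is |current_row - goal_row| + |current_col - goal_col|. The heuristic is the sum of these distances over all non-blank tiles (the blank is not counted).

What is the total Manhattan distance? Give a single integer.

Answer: 44

Derivation:
Tile 10: (0,0)->(2,1) = 3
Tile 15: (0,1)->(3,2) = 4
Tile 14: (0,3)->(3,1) = 5
Tile 3: (1,0)->(0,2) = 3
Tile 8: (1,1)->(1,3) = 2
Tile 4: (1,2)->(0,3) = 2
Tile 5: (1,3)->(1,0) = 3
Tile 12: (2,0)->(2,3) = 3
Tile 2: (2,1)->(0,1) = 2
Tile 1: (2,2)->(0,0) = 4
Tile 11: (2,3)->(2,2) = 1
Tile 7: (3,0)->(1,2) = 4
Tile 13: (3,1)->(3,0) = 1
Tile 6: (3,2)->(1,1) = 3
Tile 9: (3,3)->(2,0) = 4
Sum: 3 + 4 + 5 + 3 + 2 + 2 + 3 + 3 + 2 + 4 + 1 + 4 + 1 + 3 + 4 = 44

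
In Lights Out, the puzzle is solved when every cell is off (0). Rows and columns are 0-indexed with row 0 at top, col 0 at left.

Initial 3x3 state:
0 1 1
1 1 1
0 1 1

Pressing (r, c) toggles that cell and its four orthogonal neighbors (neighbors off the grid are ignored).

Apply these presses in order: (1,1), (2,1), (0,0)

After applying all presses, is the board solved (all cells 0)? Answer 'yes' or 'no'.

Answer: no

Derivation:
After press 1 at (1,1):
0 0 1
0 0 0
0 0 1

After press 2 at (2,1):
0 0 1
0 1 0
1 1 0

After press 3 at (0,0):
1 1 1
1 1 0
1 1 0

Lights still on: 7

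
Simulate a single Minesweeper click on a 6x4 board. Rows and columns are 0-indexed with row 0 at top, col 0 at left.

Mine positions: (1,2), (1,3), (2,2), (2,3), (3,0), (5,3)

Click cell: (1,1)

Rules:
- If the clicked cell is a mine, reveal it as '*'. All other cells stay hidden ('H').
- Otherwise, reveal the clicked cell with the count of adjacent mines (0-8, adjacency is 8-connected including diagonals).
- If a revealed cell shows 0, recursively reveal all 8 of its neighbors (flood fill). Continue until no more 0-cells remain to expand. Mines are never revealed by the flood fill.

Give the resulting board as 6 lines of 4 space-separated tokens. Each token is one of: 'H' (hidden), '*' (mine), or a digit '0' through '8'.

H H H H
H 2 H H
H H H H
H H H H
H H H H
H H H H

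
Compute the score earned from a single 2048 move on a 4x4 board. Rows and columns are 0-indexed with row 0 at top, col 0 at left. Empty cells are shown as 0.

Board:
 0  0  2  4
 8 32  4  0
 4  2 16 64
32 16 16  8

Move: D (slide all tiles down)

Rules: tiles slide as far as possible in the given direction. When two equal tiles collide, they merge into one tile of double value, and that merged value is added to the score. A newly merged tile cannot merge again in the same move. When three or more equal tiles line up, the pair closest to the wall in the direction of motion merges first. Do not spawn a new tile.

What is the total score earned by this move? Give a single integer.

Answer: 32

Derivation:
Slide down:
col 0: [0, 8, 4, 32] -> [0, 8, 4, 32]  score +0 (running 0)
col 1: [0, 32, 2, 16] -> [0, 32, 2, 16]  score +0 (running 0)
col 2: [2, 4, 16, 16] -> [0, 2, 4, 32]  score +32 (running 32)
col 3: [4, 0, 64, 8] -> [0, 4, 64, 8]  score +0 (running 32)
Board after move:
 0  0  0  0
 8 32  2  4
 4  2  4 64
32 16 32  8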